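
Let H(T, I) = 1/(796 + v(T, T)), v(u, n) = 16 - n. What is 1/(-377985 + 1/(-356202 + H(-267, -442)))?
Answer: -384341957/145275494617724 ≈ -2.6456e-6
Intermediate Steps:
H(T, I) = 1/(812 - T) (H(T, I) = 1/(796 + (16 - T)) = 1/(812 - T))
1/(-377985 + 1/(-356202 + H(-267, -442))) = 1/(-377985 + 1/(-356202 - 1/(-812 - 267))) = 1/(-377985 + 1/(-356202 - 1/(-1079))) = 1/(-377985 + 1/(-356202 - 1*(-1/1079))) = 1/(-377985 + 1/(-356202 + 1/1079)) = 1/(-377985 + 1/(-384341957/1079)) = 1/(-377985 - 1079/384341957) = 1/(-145275494617724/384341957) = -384341957/145275494617724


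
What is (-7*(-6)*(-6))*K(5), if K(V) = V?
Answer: -1260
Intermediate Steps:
(-7*(-6)*(-6))*K(5) = (-7*(-6)*(-6))*5 = (42*(-6))*5 = -252*5 = -1260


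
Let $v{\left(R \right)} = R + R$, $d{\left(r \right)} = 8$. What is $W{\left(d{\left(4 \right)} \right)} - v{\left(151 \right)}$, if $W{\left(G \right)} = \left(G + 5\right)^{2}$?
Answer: $-133$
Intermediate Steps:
$v{\left(R \right)} = 2 R$
$W{\left(G \right)} = \left(5 + G\right)^{2}$
$W{\left(d{\left(4 \right)} \right)} - v{\left(151 \right)} = \left(5 + 8\right)^{2} - 2 \cdot 151 = 13^{2} - 302 = 169 - 302 = -133$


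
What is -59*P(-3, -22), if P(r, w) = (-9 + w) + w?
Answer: 3127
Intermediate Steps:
P(r, w) = -9 + 2*w
-59*P(-3, -22) = -59*(-9 + 2*(-22)) = -59*(-9 - 44) = -59*(-53) = 3127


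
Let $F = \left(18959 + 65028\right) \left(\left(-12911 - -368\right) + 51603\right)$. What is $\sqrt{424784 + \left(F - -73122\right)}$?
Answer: $\sqrt{3281030126} \approx 57280.0$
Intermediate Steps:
$F = 3280532220$ ($F = 83987 \left(\left(-12911 + 368\right) + 51603\right) = 83987 \left(-12543 + 51603\right) = 83987 \cdot 39060 = 3280532220$)
$\sqrt{424784 + \left(F - -73122\right)} = \sqrt{424784 + \left(3280532220 - -73122\right)} = \sqrt{424784 + \left(3280532220 + 73122\right)} = \sqrt{424784 + 3280605342} = \sqrt{3281030126}$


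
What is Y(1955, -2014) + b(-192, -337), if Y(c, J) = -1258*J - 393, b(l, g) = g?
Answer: 2532882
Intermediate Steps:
Y(c, J) = -393 - 1258*J
Y(1955, -2014) + b(-192, -337) = (-393 - 1258*(-2014)) - 337 = (-393 + 2533612) - 337 = 2533219 - 337 = 2532882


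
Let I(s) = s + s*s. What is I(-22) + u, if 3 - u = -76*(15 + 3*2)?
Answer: 2061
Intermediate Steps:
I(s) = s + s²
u = 1599 (u = 3 - (-76)*(15 + 3*2) = 3 - (-76)*(15 + 6) = 3 - (-76)*21 = 3 - 1*(-1596) = 3 + 1596 = 1599)
I(-22) + u = -22*(1 - 22) + 1599 = -22*(-21) + 1599 = 462 + 1599 = 2061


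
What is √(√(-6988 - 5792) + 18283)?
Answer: √(18283 + 6*I*√355) ≈ 135.22 + 0.418*I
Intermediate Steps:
√(√(-6988 - 5792) + 18283) = √(√(-12780) + 18283) = √(6*I*√355 + 18283) = √(18283 + 6*I*√355)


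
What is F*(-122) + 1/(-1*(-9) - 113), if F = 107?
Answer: -1357617/104 ≈ -13054.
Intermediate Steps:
F*(-122) + 1/(-1*(-9) - 113) = 107*(-122) + 1/(-1*(-9) - 113) = -13054 + 1/(9 - 113) = -13054 + 1/(-104) = -13054 - 1/104 = -1357617/104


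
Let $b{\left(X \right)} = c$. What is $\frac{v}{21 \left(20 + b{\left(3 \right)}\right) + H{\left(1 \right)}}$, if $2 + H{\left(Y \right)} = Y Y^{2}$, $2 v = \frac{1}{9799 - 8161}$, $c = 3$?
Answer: $\frac{1}{1579032} \approx 6.333 \cdot 10^{-7}$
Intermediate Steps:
$b{\left(X \right)} = 3$
$v = \frac{1}{3276}$ ($v = \frac{1}{2 \left(9799 - 8161\right)} = \frac{1}{2 \cdot 1638} = \frac{1}{2} \cdot \frac{1}{1638} = \frac{1}{3276} \approx 0.00030525$)
$H{\left(Y \right)} = -2 + Y^{3}$ ($H{\left(Y \right)} = -2 + Y Y^{2} = -2 + Y^{3}$)
$\frac{v}{21 \left(20 + b{\left(3 \right)}\right) + H{\left(1 \right)}} = \frac{1}{3276 \left(21 \left(20 + 3\right) - \left(2 - 1^{3}\right)\right)} = \frac{1}{3276 \left(21 \cdot 23 + \left(-2 + 1\right)\right)} = \frac{1}{3276 \left(483 - 1\right)} = \frac{1}{3276 \cdot 482} = \frac{1}{3276} \cdot \frac{1}{482} = \frac{1}{1579032}$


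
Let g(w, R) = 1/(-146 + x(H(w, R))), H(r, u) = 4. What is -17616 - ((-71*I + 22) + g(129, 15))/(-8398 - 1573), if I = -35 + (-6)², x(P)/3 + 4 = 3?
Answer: -26171728566/1485679 ≈ -17616.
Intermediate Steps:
x(P) = -3 (x(P) = -12 + 3*3 = -12 + 9 = -3)
I = 1 (I = -35 + 36 = 1)
g(w, R) = -1/149 (g(w, R) = 1/(-146 - 3) = 1/(-149) = -1/149)
-17616 - ((-71*I + 22) + g(129, 15))/(-8398 - 1573) = -17616 - ((-71*1 + 22) - 1/149)/(-8398 - 1573) = -17616 - ((-71 + 22) - 1/149)/(-9971) = -17616 - (-49 - 1/149)*(-1)/9971 = -17616 - (-7302)*(-1)/(149*9971) = -17616 - 1*7302/1485679 = -17616 - 7302/1485679 = -26171728566/1485679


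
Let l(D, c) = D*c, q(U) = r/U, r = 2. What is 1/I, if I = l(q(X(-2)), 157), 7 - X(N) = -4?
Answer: 11/314 ≈ 0.035032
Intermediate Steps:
X(N) = 11 (X(N) = 7 - 1*(-4) = 7 + 4 = 11)
q(U) = 2/U
I = 314/11 (I = (2/11)*157 = 314/11 ≈ 28.545)
1/I = 1/(314/11) = 11/314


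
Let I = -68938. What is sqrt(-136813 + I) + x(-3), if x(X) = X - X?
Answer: 7*I*sqrt(4199) ≈ 453.6*I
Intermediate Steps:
x(X) = 0
sqrt(-136813 + I) + x(-3) = sqrt(-136813 - 68938) + 0 = sqrt(-205751) + 0 = 7*I*sqrt(4199) + 0 = 7*I*sqrt(4199)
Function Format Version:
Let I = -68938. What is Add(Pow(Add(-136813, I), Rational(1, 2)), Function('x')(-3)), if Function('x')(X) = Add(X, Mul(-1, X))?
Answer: Mul(7, I, Pow(4199, Rational(1, 2))) ≈ Mul(453.60, I)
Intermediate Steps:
Function('x')(X) = 0
Add(Pow(Add(-136813, I), Rational(1, 2)), Function('x')(-3)) = Add(Pow(Add(-136813, -68938), Rational(1, 2)), 0) = Add(Pow(-205751, Rational(1, 2)), 0) = Add(Mul(7, I, Pow(4199, Rational(1, 2))), 0) = Mul(7, I, Pow(4199, Rational(1, 2)))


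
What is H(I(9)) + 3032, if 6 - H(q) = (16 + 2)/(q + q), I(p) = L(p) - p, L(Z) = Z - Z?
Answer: 3039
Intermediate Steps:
L(Z) = 0
I(p) = -p (I(p) = 0 - p = -p)
H(q) = 6 - 9/q (H(q) = 6 - (16 + 2)/(q + q) = 6 - 18/(2*q) = 6 - 18*1/(2*q) = 6 - 9/q)
H(I(9)) + 3032 = (6 - 9/((-1*9))) + 3032 = (6 - 9/(-9)) + 3032 = (6 - 9*(-⅑)) + 3032 = (6 + 1) + 3032 = 7 + 3032 = 3039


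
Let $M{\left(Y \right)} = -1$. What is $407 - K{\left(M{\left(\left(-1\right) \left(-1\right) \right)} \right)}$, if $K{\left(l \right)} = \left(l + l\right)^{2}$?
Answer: $403$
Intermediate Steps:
$K{\left(l \right)} = 4 l^{2}$ ($K{\left(l \right)} = \left(2 l\right)^{2} = 4 l^{2}$)
$407 - K{\left(M{\left(\left(-1\right) \left(-1\right) \right)} \right)} = 407 - 4 \left(-1\right)^{2} = 407 - 4 \cdot 1 = 407 - 4 = 403$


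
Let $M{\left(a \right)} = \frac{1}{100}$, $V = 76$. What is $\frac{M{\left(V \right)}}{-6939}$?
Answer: $- \frac{1}{693900} \approx -1.4411 \cdot 10^{-6}$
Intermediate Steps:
$M{\left(a \right)} = \frac{1}{100}$
$\frac{M{\left(V \right)}}{-6939} = \frac{1}{100 \left(-6939\right)} = \frac{1}{100} \left(- \frac{1}{6939}\right) = - \frac{1}{693900}$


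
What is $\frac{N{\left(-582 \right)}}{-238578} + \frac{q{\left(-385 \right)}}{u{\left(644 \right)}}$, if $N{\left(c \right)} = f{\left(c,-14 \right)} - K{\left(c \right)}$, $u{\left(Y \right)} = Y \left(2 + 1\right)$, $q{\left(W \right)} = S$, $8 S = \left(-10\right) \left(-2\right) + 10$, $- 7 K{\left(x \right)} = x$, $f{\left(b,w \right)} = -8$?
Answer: $\frac{713837}{307288464} \approx 0.002323$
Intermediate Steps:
$K{\left(x \right)} = - \frac{x}{7}$
$S = \frac{15}{4}$ ($S = \frac{\left(-10\right) \left(-2\right) + 10}{8} = \frac{20 + 10}{8} = \frac{1}{8} \cdot 30 = \frac{15}{4} \approx 3.75$)
$q{\left(W \right)} = \frac{15}{4}$
$u{\left(Y \right)} = 3 Y$ ($u{\left(Y \right)} = Y 3 = 3 Y$)
$N{\left(c \right)} = -8 + \frac{c}{7}$ ($N{\left(c \right)} = -8 - - \frac{c}{7} = -8 + \frac{c}{7}$)
$\frac{N{\left(-582 \right)}}{-238578} + \frac{q{\left(-385 \right)}}{u{\left(644 \right)}} = \frac{-8 + \frac{1}{7} \left(-582\right)}{-238578} + \frac{15}{4 \cdot 3 \cdot 644} = \left(-8 - \frac{582}{7}\right) \left(- \frac{1}{238578}\right) + \frac{15}{4 \cdot 1932} = \left(- \frac{638}{7}\right) \left(- \frac{1}{238578}\right) + \frac{15}{4} \cdot \frac{1}{1932} = \frac{319}{835023} + \frac{5}{2576} = \frac{713837}{307288464}$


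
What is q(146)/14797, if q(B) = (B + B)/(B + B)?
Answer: 1/14797 ≈ 6.7581e-5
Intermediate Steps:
q(B) = 1 (q(B) = (2*B)/((2*B)) = (2*B)*(1/(2*B)) = 1)
q(146)/14797 = 1/14797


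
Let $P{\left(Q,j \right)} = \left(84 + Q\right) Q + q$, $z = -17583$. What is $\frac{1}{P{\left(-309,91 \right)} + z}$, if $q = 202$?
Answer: $\frac{1}{52144} \approx 1.9178 \cdot 10^{-5}$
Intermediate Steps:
$P{\left(Q,j \right)} = 202 + Q \left(84 + Q\right)$ ($P{\left(Q,j \right)} = \left(84 + Q\right) Q + 202 = Q \left(84 + Q\right) + 202 = 202 + Q \left(84 + Q\right)$)
$\frac{1}{P{\left(-309,91 \right)} + z} = \frac{1}{\left(202 + \left(-309\right)^{2} + 84 \left(-309\right)\right) - 17583} = \frac{1}{\left(202 + 95481 - 25956\right) - 17583} = \frac{1}{69727 - 17583} = \frac{1}{52144}$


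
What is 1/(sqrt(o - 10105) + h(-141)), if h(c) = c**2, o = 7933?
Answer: 6627/131752111 - 2*I*sqrt(543)/395256333 ≈ 5.0299e-5 - 1.1791e-7*I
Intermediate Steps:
1/(sqrt(o - 10105) + h(-141)) = 1/(sqrt(7933 - 10105) + (-141)**2) = 1/(sqrt(-2172) + 19881) = 1/(2*I*sqrt(543) + 19881) = 1/(19881 + 2*I*sqrt(543))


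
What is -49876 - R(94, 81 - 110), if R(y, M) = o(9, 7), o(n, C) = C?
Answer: -49883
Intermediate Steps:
R(y, M) = 7
-49876 - R(94, 81 - 110) = -49876 - 1*7 = -49876 - 7 = -49883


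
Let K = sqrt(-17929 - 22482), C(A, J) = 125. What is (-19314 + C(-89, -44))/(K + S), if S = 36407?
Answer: -99801989/189358580 + 19189*I*sqrt(40411)/1325510060 ≈ -0.52705 + 0.0029102*I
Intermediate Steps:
K = I*sqrt(40411) (K = sqrt(-40411) = I*sqrt(40411) ≈ 201.02*I)
(-19314 + C(-89, -44))/(K + S) = (-19314 + 125)/(I*sqrt(40411) + 36407) = -19189/(36407 + I*sqrt(40411))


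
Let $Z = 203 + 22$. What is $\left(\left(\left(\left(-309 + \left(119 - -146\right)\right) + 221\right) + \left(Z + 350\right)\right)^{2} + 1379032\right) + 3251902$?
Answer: $5196438$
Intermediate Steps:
$Z = 225$
$\left(\left(\left(\left(-309 + \left(119 - -146\right)\right) + 221\right) + \left(Z + 350\right)\right)^{2} + 1379032\right) + 3251902 = \left(\left(\left(\left(-309 + \left(119 - -146\right)\right) + 221\right) + \left(225 + 350\right)\right)^{2} + 1379032\right) + 3251902 = \left(\left(\left(\left(-309 + \left(119 + 146\right)\right) + 221\right) + 575\right)^{2} + 1379032\right) + 3251902 = \left(\left(\left(\left(-309 + 265\right) + 221\right) + 575\right)^{2} + 1379032\right) + 3251902 = \left(\left(\left(-44 + 221\right) + 575\right)^{2} + 1379032\right) + 3251902 = \left(\left(177 + 575\right)^{2} + 1379032\right) + 3251902 = \left(752^{2} + 1379032\right) + 3251902 = \left(565504 + 1379032\right) + 3251902 = 1944536 + 3251902 = 5196438$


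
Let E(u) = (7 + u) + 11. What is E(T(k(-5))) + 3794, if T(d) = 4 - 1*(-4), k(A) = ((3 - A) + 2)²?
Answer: 3820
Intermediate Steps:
k(A) = (5 - A)²
T(d) = 8 (T(d) = 4 + 4 = 8)
E(u) = 18 + u
E(T(k(-5))) + 3794 = (18 + 8) + 3794 = 26 + 3794 = 3820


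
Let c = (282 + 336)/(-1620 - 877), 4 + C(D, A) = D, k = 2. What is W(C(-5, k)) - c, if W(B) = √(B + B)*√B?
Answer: 618/2497 - 9*√2 ≈ -12.480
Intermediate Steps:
C(D, A) = -4 + D
W(B) = B*√2 (W(B) = √(2*B)*√B = (√2*√B)*√B = B*√2)
c = -618/2497 (c = 618/(-2497) = 618*(-1/2497) = -618/2497 ≈ -0.24750)
W(C(-5, k)) - c = (-4 - 5)*√2 - 1*(-618/2497) = -9*√2 + 618/2497 = 618/2497 - 9*√2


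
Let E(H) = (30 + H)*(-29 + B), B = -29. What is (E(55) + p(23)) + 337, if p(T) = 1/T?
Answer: -105638/23 ≈ -4593.0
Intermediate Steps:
E(H) = -1740 - 58*H (E(H) = (30 + H)*(-29 - 29) = (30 + H)*(-58) = -1740 - 58*H)
(E(55) + p(23)) + 337 = ((-1740 - 58*55) + 1/23) + 337 = ((-1740 - 3190) + 1/23) + 337 = (-4930 + 1/23) + 337 = -113389/23 + 337 = -105638/23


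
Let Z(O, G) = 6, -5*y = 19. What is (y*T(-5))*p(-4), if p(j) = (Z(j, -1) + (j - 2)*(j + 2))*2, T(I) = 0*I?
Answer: 0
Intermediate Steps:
T(I) = 0
y = -19/5 (y = -1/5*19 = -19/5 ≈ -3.8000)
p(j) = 12 + 2*(-2 + j)*(2 + j) (p(j) = (6 + (j - 2)*(j + 2))*2 = (6 + (-2 + j)*(2 + j))*2 = 12 + 2*(-2 + j)*(2 + j))
(y*T(-5))*p(-4) = (-19/5*0)*(4 + 2*(-4)**2) = 0*(4 + 2*16) = 0*(4 + 32) = 0*36 = 0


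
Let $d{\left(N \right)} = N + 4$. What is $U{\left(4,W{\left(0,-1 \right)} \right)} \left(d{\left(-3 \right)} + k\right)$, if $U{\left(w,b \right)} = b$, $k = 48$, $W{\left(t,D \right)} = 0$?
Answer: $0$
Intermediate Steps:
$d{\left(N \right)} = 4 + N$
$U{\left(4,W{\left(0,-1 \right)} \right)} \left(d{\left(-3 \right)} + k\right) = 0 \left(\left(4 - 3\right) + 48\right) = 0 \left(1 + 48\right) = 0 \cdot 49 = 0$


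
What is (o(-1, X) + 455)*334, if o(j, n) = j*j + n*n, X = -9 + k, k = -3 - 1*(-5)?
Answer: 168670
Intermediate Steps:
k = 2 (k = -3 + 5 = 2)
X = -7 (X = -9 + 2 = -7)
o(j, n) = j² + n²
(o(-1, X) + 455)*334 = (((-1)² + (-7)²) + 455)*334 = ((1 + 49) + 455)*334 = (50 + 455)*334 = 505*334 = 168670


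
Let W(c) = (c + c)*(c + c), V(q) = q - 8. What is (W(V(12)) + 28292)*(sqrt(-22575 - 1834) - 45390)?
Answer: -1287078840 + 28356*I*sqrt(24409) ≈ -1.2871e+9 + 4.4302e+6*I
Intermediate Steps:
V(q) = -8 + q
W(c) = 4*c**2 (W(c) = (2*c)*(2*c) = 4*c**2)
(W(V(12)) + 28292)*(sqrt(-22575 - 1834) - 45390) = (4*(-8 + 12)**2 + 28292)*(sqrt(-22575 - 1834) - 45390) = (4*4**2 + 28292)*(sqrt(-24409) - 45390) = (4*16 + 28292)*(I*sqrt(24409) - 45390) = (64 + 28292)*(-45390 + I*sqrt(24409)) = 28356*(-45390 + I*sqrt(24409)) = -1287078840 + 28356*I*sqrt(24409)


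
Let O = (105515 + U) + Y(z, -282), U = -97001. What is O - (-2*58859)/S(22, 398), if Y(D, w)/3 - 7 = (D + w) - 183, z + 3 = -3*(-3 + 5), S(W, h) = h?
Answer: 1474346/199 ≈ 7408.8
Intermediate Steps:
z = -9 (z = -3 - 3*(-3 + 5) = -3 - 3*2 = -3 - 6 = -9)
Y(D, w) = -528 + 3*D + 3*w (Y(D, w) = 21 + 3*((D + w) - 183) = 21 + 3*(-183 + D + w) = 21 + (-549 + 3*D + 3*w) = -528 + 3*D + 3*w)
O = 7113 (O = (105515 - 97001) + (-528 + 3*(-9) + 3*(-282)) = 8514 + (-528 - 27 - 846) = 8514 - 1401 = 7113)
O - (-2*58859)/S(22, 398) = 7113 - (-2*58859)/398 = 7113 - (-117718)/398 = 7113 - 1*(-58859/199) = 7113 + 58859/199 = 1474346/199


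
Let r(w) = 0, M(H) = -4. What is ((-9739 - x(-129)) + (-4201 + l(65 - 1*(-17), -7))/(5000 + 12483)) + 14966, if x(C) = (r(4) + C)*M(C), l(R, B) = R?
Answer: 82358294/17483 ≈ 4710.8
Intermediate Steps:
x(C) = -4*C (x(C) = (0 + C)*(-4) = C*(-4) = -4*C)
((-9739 - x(-129)) + (-4201 + l(65 - 1*(-17), -7))/(5000 + 12483)) + 14966 = ((-9739 - (-4)*(-129)) + (-4201 + (65 - 1*(-17)))/(5000 + 12483)) + 14966 = ((-9739 - 1*516) + (-4201 + (65 + 17))/17483) + 14966 = ((-9739 - 516) + (-4201 + 82)*(1/17483)) + 14966 = (-10255 - 4119*1/17483) + 14966 = (-10255 - 4119/17483) + 14966 = -179292284/17483 + 14966 = 82358294/17483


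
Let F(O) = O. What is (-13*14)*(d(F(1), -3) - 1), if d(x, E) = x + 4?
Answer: -728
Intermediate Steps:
d(x, E) = 4 + x
(-13*14)*(d(F(1), -3) - 1) = (-13*14)*((4 + 1) - 1) = -182*(5 - 1) = -182*4 = -728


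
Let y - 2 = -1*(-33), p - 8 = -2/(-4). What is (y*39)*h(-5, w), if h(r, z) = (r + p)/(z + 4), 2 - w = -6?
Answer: 3185/8 ≈ 398.13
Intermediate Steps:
p = 17/2 (p = 8 - 2/(-4) = 8 - 2*(-1/4) = 8 + 1/2 = 17/2 ≈ 8.5000)
w = 8 (w = 2 - 1*(-6) = 2 + 6 = 8)
h(r, z) = (17/2 + r)/(4 + z) (h(r, z) = (r + 17/2)/(z + 4) = (17/2 + r)/(4 + z))
y = 35 (y = 2 - 1*(-33) = 2 + 33 = 35)
(y*39)*h(-5, w) = (35*39)*((17/2 - 5)/(4 + 8)) = 1365*((7/2)/12) = 1365*((1/12)*(7/2)) = 1365*(7/24) = 3185/8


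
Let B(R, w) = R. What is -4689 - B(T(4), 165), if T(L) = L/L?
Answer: -4690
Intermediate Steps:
T(L) = 1
-4689 - B(T(4), 165) = -4689 - 1*1 = -4689 - 1 = -4690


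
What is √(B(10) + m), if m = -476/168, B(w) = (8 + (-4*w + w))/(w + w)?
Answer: I*√885/15 ≈ 1.9833*I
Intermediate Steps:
B(w) = (8 - 3*w)/(2*w) (B(w) = (8 - 3*w)/((2*w)) = (8 - 3*w)*(1/(2*w)) = (8 - 3*w)/(2*w))
m = -17/6 (m = -476*1/168 = -17/6 ≈ -2.8333)
√(B(10) + m) = √((-3/2 + 4/10) - 17/6) = √((-3/2 + 4*(⅒)) - 17/6) = √((-3/2 + ⅖) - 17/6) = √(-11/10 - 17/6) = √(-59/15) = I*√885/15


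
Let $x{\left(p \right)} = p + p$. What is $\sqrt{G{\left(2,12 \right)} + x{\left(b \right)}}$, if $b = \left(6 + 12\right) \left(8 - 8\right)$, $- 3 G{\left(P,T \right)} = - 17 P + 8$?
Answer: $\frac{\sqrt{78}}{3} \approx 2.9439$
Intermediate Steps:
$G{\left(P,T \right)} = - \frac{8}{3} + \frac{17 P}{3}$ ($G{\left(P,T \right)} = - \frac{- 17 P + 8}{3} = - \frac{8 - 17 P}{3} = - \frac{8}{3} + \frac{17 P}{3}$)
$b = 0$ ($b = 18 \cdot 0 = 0$)
$x{\left(p \right)} = 2 p$
$\sqrt{G{\left(2,12 \right)} + x{\left(b \right)}} = \sqrt{\left(- \frac{8}{3} + \frac{17}{3} \cdot 2\right) + 2 \cdot 0} = \sqrt{\left(- \frac{8}{3} + \frac{34}{3}\right) + 0} = \sqrt{\frac{26}{3} + 0} = \sqrt{\frac{26}{3}} = \frac{\sqrt{78}}{3}$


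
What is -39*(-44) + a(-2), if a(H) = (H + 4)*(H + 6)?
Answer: 1724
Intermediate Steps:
a(H) = (4 + H)*(6 + H)
-39*(-44) + a(-2) = -39*(-44) + (24 + (-2)**2 + 10*(-2)) = 1716 + (24 + 4 - 20) = 1716 + 8 = 1724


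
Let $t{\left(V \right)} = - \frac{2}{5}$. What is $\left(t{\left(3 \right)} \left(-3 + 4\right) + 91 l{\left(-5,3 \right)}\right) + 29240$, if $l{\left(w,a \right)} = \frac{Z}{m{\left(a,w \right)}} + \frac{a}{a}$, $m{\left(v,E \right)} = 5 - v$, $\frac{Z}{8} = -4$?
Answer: $\frac{139373}{5} \approx 27875.0$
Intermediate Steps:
$Z = -32$ ($Z = 8 \left(-4\right) = -32$)
$t{\left(V \right)} = - \frac{2}{5}$ ($t{\left(V \right)} = \left(-2\right) \frac{1}{5} = - \frac{2}{5}$)
$l{\left(w,a \right)} = 1 - \frac{32}{5 - a}$ ($l{\left(w,a \right)} = - \frac{32}{5 - a} + \frac{a}{a} = - \frac{32}{5 - a} + 1 = 1 - \frac{32}{5 - a}$)
$\left(t{\left(3 \right)} \left(-3 + 4\right) + 91 l{\left(-5,3 \right)}\right) + 29240 = \left(- \frac{2 \left(-3 + 4\right)}{5} + 91 \frac{27 + 3}{-5 + 3}\right) + 29240 = \left(\left(- \frac{2}{5}\right) 1 + 91 \frac{1}{-2} \cdot 30\right) + 29240 = \left(- \frac{2}{5} + 91 \left(\left(- \frac{1}{2}\right) 30\right)\right) + 29240 = \left(- \frac{2}{5} + 91 \left(-15\right)\right) + 29240 = \left(- \frac{2}{5} - 1365\right) + 29240 = - \frac{6827}{5} + 29240 = \frac{139373}{5}$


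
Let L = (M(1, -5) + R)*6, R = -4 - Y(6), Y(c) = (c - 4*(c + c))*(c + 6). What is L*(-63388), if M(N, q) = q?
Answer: -188262360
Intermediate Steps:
Y(c) = -7*c*(6 + c) (Y(c) = (c - 8*c)*(6 + c) = (-7*c)*(6 + c) = -7*c*(6 + c))
R = 500 (R = -4 - (-7)*6*(6 + 6) = -4 - (-7)*6*12 = -4 - 1*(-504) = -4 + 504 = 500)
L = 2970 (L = (-5 + 500)*6 = 495*6 = 2970)
L*(-63388) = 2970*(-63388) = -188262360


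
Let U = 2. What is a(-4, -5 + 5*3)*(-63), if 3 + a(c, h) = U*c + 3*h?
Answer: -1197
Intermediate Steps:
a(c, h) = -3 + 2*c + 3*h (a(c, h) = -3 + (2*c + 3*h) = -3 + 2*c + 3*h)
a(-4, -5 + 5*3)*(-63) = (-3 + 2*(-4) + 3*(-5 + 5*3))*(-63) = (-3 - 8 + 3*(-5 + 15))*(-63) = (-3 - 8 + 3*10)*(-63) = (-3 - 8 + 30)*(-63) = 19*(-63) = -1197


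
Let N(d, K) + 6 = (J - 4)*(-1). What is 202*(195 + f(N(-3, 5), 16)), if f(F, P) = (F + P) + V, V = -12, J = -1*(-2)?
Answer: 39390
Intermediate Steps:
J = 2
N(d, K) = -4 (N(d, K) = -6 + (2 - 4)*(-1) = -6 - 2*(-1) = -6 + 2 = -4)
f(F, P) = -12 + F + P (f(F, P) = (F + P) - 12 = -12 + F + P)
202*(195 + f(N(-3, 5), 16)) = 202*(195 + (-12 - 4 + 16)) = 202*(195 + 0) = 202*195 = 39390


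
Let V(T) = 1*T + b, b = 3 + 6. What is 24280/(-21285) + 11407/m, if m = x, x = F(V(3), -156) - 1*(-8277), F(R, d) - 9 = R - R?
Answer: 2774261/11757834 ≈ 0.23595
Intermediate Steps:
b = 9
V(T) = 9 + T (V(T) = 1*T + 9 = T + 9 = 9 + T)
F(R, d) = 9 (F(R, d) = 9 + (R - R) = 9 + 0 = 9)
x = 8286 (x = 9 - 1*(-8277) = 9 + 8277 = 8286)
m = 8286
24280/(-21285) + 11407/m = 24280/(-21285) + 11407/8286 = 24280*(-1/21285) + 11407*(1/8286) = -4856/4257 + 11407/8286 = 2774261/11757834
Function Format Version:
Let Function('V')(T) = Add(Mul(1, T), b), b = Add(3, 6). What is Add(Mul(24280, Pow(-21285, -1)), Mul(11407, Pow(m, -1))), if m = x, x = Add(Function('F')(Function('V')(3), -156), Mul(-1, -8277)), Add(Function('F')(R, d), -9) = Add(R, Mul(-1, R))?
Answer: Rational(2774261, 11757834) ≈ 0.23595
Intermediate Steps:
b = 9
Function('V')(T) = Add(9, T) (Function('V')(T) = Add(Mul(1, T), 9) = Add(T, 9) = Add(9, T))
Function('F')(R, d) = 9 (Function('F')(R, d) = Add(9, Add(R, Mul(-1, R))) = Add(9, 0) = 9)
x = 8286 (x = Add(9, Mul(-1, -8277)) = Add(9, 8277) = 8286)
m = 8286
Add(Mul(24280, Pow(-21285, -1)), Mul(11407, Pow(m, -1))) = Add(Mul(24280, Pow(-21285, -1)), Mul(11407, Pow(8286, -1))) = Add(Mul(24280, Rational(-1, 21285)), Mul(11407, Rational(1, 8286))) = Add(Rational(-4856, 4257), Rational(11407, 8286)) = Rational(2774261, 11757834)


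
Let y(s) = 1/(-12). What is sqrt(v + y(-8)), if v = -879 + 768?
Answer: I*sqrt(3999)/6 ≈ 10.54*I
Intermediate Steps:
y(s) = -1/12
v = -111
sqrt(v + y(-8)) = sqrt(-111 - 1/12) = sqrt(-1333/12) = I*sqrt(3999)/6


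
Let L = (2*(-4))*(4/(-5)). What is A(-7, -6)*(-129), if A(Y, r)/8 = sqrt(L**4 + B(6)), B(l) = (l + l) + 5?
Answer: -3096*sqrt(117689)/25 ≈ -42484.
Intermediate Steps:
L = 32/5 (L = -32*(-1)/5 = -8*(-4/5) = 32/5 ≈ 6.4000)
B(l) = 5 + 2*l (B(l) = 2*l + 5 = 5 + 2*l)
A(Y, r) = 24*sqrt(117689)/25 (A(Y, r) = 8*sqrt((32/5)**4 + (5 + 2*6)) = 8*sqrt(1048576/625 + (5 + 12)) = 8*sqrt(1048576/625 + 17) = 8*sqrt(1059201/625) = 8*(3*sqrt(117689)/25) = 24*sqrt(117689)/25)
A(-7, -6)*(-129) = (24*sqrt(117689)/25)*(-129) = -3096*sqrt(117689)/25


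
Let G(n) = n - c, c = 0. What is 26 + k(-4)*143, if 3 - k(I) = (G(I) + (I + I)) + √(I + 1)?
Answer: 2171 - 143*I*√3 ≈ 2171.0 - 247.68*I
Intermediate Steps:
G(n) = n (G(n) = n - 1*0 = n + 0 = n)
k(I) = 3 - √(1 + I) - 3*I (k(I) = 3 - ((I + (I + I)) + √(I + 1)) = 3 - ((I + 2*I) + √(1 + I)) = 3 - (3*I + √(1 + I)) = 3 - (√(1 + I) + 3*I) = 3 + (-√(1 + I) - 3*I) = 3 - √(1 + I) - 3*I)
26 + k(-4)*143 = 26 + (3 - √(1 - 4) - 3*(-4))*143 = 26 + (3 - √(-3) + 12)*143 = 26 + (3 - I*√3 + 12)*143 = 26 + (15 - I*√3)*143 = 26 + (2145 - 143*I*√3) = 2171 - 143*I*√3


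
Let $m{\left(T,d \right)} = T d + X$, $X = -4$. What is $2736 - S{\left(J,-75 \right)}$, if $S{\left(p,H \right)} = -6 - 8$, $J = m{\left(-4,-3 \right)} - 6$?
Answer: $2750$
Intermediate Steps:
$m{\left(T,d \right)} = -4 + T d$ ($m{\left(T,d \right)} = T d - 4 = -4 + T d$)
$J = 2$ ($J = \left(-4 - -12\right) - 6 = \left(-4 + 12\right) - 6 = 8 - 6 = 2$)
$S{\left(p,H \right)} = -14$ ($S{\left(p,H \right)} = -6 - 8 = -14$)
$2736 - S{\left(J,-75 \right)} = 2736 - -14 = 2736 + 14 = 2750$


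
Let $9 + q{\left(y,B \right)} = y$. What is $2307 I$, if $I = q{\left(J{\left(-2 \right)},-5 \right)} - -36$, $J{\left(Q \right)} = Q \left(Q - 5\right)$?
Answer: $94587$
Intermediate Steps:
$J{\left(Q \right)} = Q \left(-5 + Q\right)$
$q{\left(y,B \right)} = -9 + y$
$I = 41$ ($I = \left(-9 - 2 \left(-5 - 2\right)\right) - -36 = \left(-9 - -14\right) + 36 = \left(-9 + 14\right) + 36 = 5 + 36 = 41$)
$2307 I = 2307 \cdot 41 = 94587$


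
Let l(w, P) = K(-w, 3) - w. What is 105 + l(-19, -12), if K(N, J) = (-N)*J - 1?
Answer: 66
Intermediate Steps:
K(N, J) = -1 - J*N (K(N, J) = -J*N - 1 = -1 - J*N)
l(w, P) = -1 + 2*w (l(w, P) = (-1 - 1*3*(-w)) - w = (-1 + 3*w) - w = -1 + 2*w)
105 + l(-19, -12) = 105 + (-1 + 2*(-19)) = 105 + (-1 - 38) = 105 - 39 = 66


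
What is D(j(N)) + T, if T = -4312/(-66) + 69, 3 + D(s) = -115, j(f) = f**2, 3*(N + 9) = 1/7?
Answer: 49/3 ≈ 16.333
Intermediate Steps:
N = -188/21 (N = -9 + (1/3)/7 = -9 + (1/3)*(1/7) = -9 + 1/21 = -188/21 ≈ -8.9524)
D(s) = -118 (D(s) = -3 - 115 = -118)
T = 403/3 (T = -4312*(-1)/66 + 69 = -56*(-7/6) + 69 = 196/3 + 69 = 403/3 ≈ 134.33)
D(j(N)) + T = -118 + 403/3 = 49/3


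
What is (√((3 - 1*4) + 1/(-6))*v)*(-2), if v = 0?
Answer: 0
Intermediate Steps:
(√((3 - 1*4) + 1/(-6))*v)*(-2) = (√((3 - 1*4) + 1/(-6))*0)*(-2) = (√((3 - 4) - ⅙)*0)*(-2) = (√(-1 - ⅙)*0)*(-2) = (√(-7/6)*0)*(-2) = ((I*√42/6)*0)*(-2) = 0*(-2) = 0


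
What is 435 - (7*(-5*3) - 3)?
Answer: 543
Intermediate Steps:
435 - (7*(-5*3) - 3) = 435 - (7*(-15) - 3) = 435 - (-105 - 3) = 435 - 1*(-108) = 435 + 108 = 543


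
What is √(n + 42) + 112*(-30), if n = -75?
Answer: -3360 + I*√33 ≈ -3360.0 + 5.7446*I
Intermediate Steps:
√(n + 42) + 112*(-30) = √(-75 + 42) + 112*(-30) = √(-33) - 3360 = I*√33 - 3360 = -3360 + I*√33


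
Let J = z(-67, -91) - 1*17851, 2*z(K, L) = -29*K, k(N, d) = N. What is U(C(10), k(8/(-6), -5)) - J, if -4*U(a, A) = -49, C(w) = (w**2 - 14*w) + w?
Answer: 67567/4 ≈ 16892.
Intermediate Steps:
C(w) = w**2 - 13*w
z(K, L) = -29*K/2 (z(K, L) = (-29*K)/2 = -29*K/2)
U(a, A) = 49/4 (U(a, A) = -1/4*(-49) = 49/4)
J = -33759/2 (J = -29/2*(-67) - 1*17851 = 1943/2 - 17851 = -33759/2 ≈ -16880.)
U(C(10), k(8/(-6), -5)) - J = 49/4 - 1*(-33759/2) = 49/4 + 33759/2 = 67567/4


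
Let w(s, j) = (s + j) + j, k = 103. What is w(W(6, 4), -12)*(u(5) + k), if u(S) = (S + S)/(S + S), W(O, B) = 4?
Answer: -2080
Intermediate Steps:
w(s, j) = s + 2*j (w(s, j) = (j + s) + j = s + 2*j)
u(S) = 1 (u(S) = (2*S)/((2*S)) = (2*S)*(1/(2*S)) = 1)
w(W(6, 4), -12)*(u(5) + k) = (4 + 2*(-12))*(1 + 103) = (4 - 24)*104 = -20*104 = -2080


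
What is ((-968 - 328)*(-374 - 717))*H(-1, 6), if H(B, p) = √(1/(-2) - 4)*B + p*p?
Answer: 50901696 - 2120904*I*√2 ≈ 5.0902e+7 - 2.9994e+6*I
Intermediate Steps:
H(B, p) = p² + 3*I*B*√2/2 (H(B, p) = √(-½ - 4)*B + p² = √(-9/2)*B + p² = (3*I*√2/2)*B + p² = 3*I*B*√2/2 + p² = p² + 3*I*B*√2/2)
((-968 - 328)*(-374 - 717))*H(-1, 6) = ((-968 - 328)*(-374 - 717))*(6² + (3/2)*I*(-1)*√2) = (-1296*(-1091))*(36 - 3*I*√2/2) = 1413936*(36 - 3*I*√2/2) = 50901696 - 2120904*I*√2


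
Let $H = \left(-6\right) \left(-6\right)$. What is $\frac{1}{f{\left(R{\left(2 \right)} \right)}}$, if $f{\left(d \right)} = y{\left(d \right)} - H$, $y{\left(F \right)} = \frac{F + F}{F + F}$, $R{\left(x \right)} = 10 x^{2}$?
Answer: $- \frac{1}{35} \approx -0.028571$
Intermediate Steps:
$H = 36$
$y{\left(F \right)} = 1$ ($y{\left(F \right)} = \frac{2 F}{2 F} = 2 F \frac{1}{2 F} = 1$)
$f{\left(d \right)} = -35$ ($f{\left(d \right)} = 1 - 36 = -35$)
$\frac{1}{f{\left(R{\left(2 \right)} \right)}} = \frac{1}{-35} = - \frac{1}{35}$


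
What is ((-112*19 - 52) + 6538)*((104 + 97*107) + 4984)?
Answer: 67405186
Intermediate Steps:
((-112*19 - 52) + 6538)*((104 + 97*107) + 4984) = ((-2128 - 52) + 6538)*((104 + 10379) + 4984) = (-2180 + 6538)*(10483 + 4984) = 4358*15467 = 67405186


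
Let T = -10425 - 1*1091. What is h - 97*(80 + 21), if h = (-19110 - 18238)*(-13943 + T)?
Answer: 950832935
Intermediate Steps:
T = -11516 (T = -10425 - 1091 = -11516)
h = 950842732 (h = (-19110 - 18238)*(-13943 - 11516) = -37348*(-25459) = 950842732)
h - 97*(80 + 21) = 950842732 - 97*(80 + 21) = 950842732 - 97*101 = 950842732 - 1*9797 = 950842732 - 9797 = 950832935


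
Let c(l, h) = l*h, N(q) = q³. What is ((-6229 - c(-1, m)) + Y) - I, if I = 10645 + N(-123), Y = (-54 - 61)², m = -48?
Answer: 1857170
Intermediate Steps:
c(l, h) = h*l
Y = 13225 (Y = (-115)² = 13225)
I = -1850222 (I = 10645 + (-123)³ = 10645 - 1860867 = -1850222)
((-6229 - c(-1, m)) + Y) - I = ((-6229 - (-48)*(-1)) + 13225) - 1*(-1850222) = ((-6229 - 1*48) + 13225) + 1850222 = ((-6229 - 48) + 13225) + 1850222 = (-6277 + 13225) + 1850222 = 6948 + 1850222 = 1857170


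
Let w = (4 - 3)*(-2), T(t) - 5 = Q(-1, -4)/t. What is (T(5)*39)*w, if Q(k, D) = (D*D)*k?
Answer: -702/5 ≈ -140.40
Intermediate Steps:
Q(k, D) = k*D² (Q(k, D) = D²*k = k*D²)
T(t) = 5 - 16/t (T(t) = 5 + (-1*(-4)²)/t = 5 + (-1*16)/t = 5 - 16/t)
w = -2 (w = 1*(-2) = -2)
(T(5)*39)*w = ((5 - 16/5)*39)*(-2) = ((9/5)*39)*(-2) = (351/5)*(-2) = -702/5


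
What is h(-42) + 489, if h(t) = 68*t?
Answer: -2367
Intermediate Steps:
h(-42) + 489 = 68*(-42) + 489 = -2856 + 489 = -2367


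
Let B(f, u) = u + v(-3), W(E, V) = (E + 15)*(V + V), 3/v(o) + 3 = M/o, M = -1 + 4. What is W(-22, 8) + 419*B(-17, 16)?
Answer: 25111/4 ≈ 6277.8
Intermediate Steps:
M = 3
v(o) = 3/(-3 + 3/o)
W(E, V) = 2*V*(15 + E) (W(E, V) = (15 + E)*(2*V) = 2*V*(15 + E))
B(f, u) = -3/4 + u (B(f, u) = u - 1*(-3)/(-1 - 3) = u - 1*(-3)/(-4) = u - 1*(-3)*(-1/4) = u - 3/4 = -3/4 + u)
W(-22, 8) + 419*B(-17, 16) = 2*8*(15 - 22) + 419*(-3/4 + 16) = 2*8*(-7) + 419*(61/4) = -112 + 25559/4 = 25111/4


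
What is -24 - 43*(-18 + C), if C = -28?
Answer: 1954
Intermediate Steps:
-24 - 43*(-18 + C) = -24 - 43*(-18 - 28) = -24 - 43*(-46) = -24 + 1978 = 1954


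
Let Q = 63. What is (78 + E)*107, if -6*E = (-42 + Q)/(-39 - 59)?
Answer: 233795/28 ≈ 8349.8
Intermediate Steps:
E = 1/28 (E = -(-42 + 63)/(6*(-39 - 59)) = -7/(2*(-98)) = -7*(-1)/(2*98) = -⅙*(-3/14) = 1/28 ≈ 0.035714)
(78 + E)*107 = (78 + 1/28)*107 = (2185/28)*107 = 233795/28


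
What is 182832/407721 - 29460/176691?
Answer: 2254812028/8004514579 ≈ 0.28169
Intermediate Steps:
182832/407721 - 29460/176691 = 182832*(1/407721) - 29460*1/176691 = 60944/135907 - 9820/58897 = 2254812028/8004514579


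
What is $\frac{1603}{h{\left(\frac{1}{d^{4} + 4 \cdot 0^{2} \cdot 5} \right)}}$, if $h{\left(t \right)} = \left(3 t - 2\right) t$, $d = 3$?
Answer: $- \frac{3505761}{53} \approx -66146.0$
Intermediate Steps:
$h{\left(t \right)} = t \left(-2 + 3 t\right)$ ($h{\left(t \right)} = \left(-2 + 3 t\right) t = t \left(-2 + 3 t\right)$)
$\frac{1603}{h{\left(\frac{1}{d^{4} + 4 \cdot 0^{2} \cdot 5} \right)}} = \frac{1603}{\frac{1}{3^{4} + 4 \cdot 0^{2} \cdot 5} \left(-2 + \frac{3}{3^{4} + 4 \cdot 0^{2} \cdot 5}\right)} = \frac{1603}{\frac{1}{81 + 4 \cdot 0 \cdot 5} \left(-2 + \frac{3}{81 + 4 \cdot 0 \cdot 5}\right)} = \frac{1603}{\frac{1}{81 + 0 \cdot 5} \left(-2 + \frac{3}{81 + 0 \cdot 5}\right)} = \frac{1603}{\frac{1}{81 + 0} \left(-2 + \frac{3}{81 + 0}\right)} = \frac{1603}{\frac{1}{81} \left(-2 + \frac{3}{81}\right)} = \frac{1603}{\frac{1}{81} \left(-2 + 3 \cdot \frac{1}{81}\right)} = \frac{1603}{\frac{1}{81} \left(-2 + \frac{1}{27}\right)} = \frac{1603}{\frac{1}{81} \left(- \frac{53}{27}\right)} = \frac{1603}{- \frac{53}{2187}} = 1603 \left(- \frac{2187}{53}\right) = - \frac{3505761}{53}$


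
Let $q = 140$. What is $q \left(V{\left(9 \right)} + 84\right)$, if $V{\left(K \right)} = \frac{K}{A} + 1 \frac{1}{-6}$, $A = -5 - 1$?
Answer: $\frac{34580}{3} \approx 11527.0$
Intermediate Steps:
$A = -6$
$V{\left(K \right)} = - \frac{1}{6} - \frac{K}{6}$ ($V{\left(K \right)} = \frac{K}{-6} + 1 \frac{1}{-6} = K \left(- \frac{1}{6}\right) + 1 \left(- \frac{1}{6}\right) = - \frac{K}{6} - \frac{1}{6} = - \frac{1}{6} - \frac{K}{6}$)
$q \left(V{\left(9 \right)} + 84\right) = 140 \left(\left(- \frac{1}{6} - \frac{3}{2}\right) + 84\right) = 140 \left(- \frac{5}{3} + 84\right) = 140 \cdot \frac{247}{3} = \frac{34580}{3}$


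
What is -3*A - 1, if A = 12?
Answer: -37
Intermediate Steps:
-3*A - 1 = -3*12 - 1 = -36 - 1 = -37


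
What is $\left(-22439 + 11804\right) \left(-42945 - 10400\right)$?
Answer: $567324075$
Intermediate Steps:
$\left(-22439 + 11804\right) \left(-42945 - 10400\right) = \left(-10635\right) \left(-53345\right) = 567324075$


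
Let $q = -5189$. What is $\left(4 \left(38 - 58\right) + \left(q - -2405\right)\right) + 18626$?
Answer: $15762$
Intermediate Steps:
$\left(4 \left(38 - 58\right) + \left(q - -2405\right)\right) + 18626 = \left(4 \left(38 - 58\right) - 2784\right) + 18626 = \left(4 \left(-20\right) + \left(-5189 + 2405\right)\right) + 18626 = \left(-80 - 2784\right) + 18626 = -2864 + 18626 = 15762$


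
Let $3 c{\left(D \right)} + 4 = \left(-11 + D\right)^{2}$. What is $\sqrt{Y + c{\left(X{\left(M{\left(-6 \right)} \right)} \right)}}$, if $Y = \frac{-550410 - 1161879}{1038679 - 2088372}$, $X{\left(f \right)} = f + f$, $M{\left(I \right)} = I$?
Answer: $\frac{2 \sqrt{48655517942713}}{1049693} \approx 13.29$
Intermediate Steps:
$X{\left(f \right)} = 2 f$
$c{\left(D \right)} = - \frac{4}{3} + \frac{\left(-11 + D\right)^{2}}{3}$
$Y = \frac{1712289}{1049693}$ ($Y = - \frac{1712289}{-1049693} = \left(-1712289\right) \left(- \frac{1}{1049693}\right) = \frac{1712289}{1049693} \approx 1.6312$)
$\sqrt{Y + c{\left(X{\left(M{\left(-6 \right)} \right)} \right)}} = \sqrt{\frac{1712289}{1049693} - \left(\frac{4}{3} - \frac{\left(-11 + 2 \left(-6\right)\right)^{2}}{3}\right)} = \sqrt{\frac{1712289}{1049693} - \left(\frac{4}{3} - \frac{\left(-11 - 12\right)^{2}}{3}\right)} = \sqrt{\frac{1712289}{1049693} - \left(\frac{4}{3} - \frac{\left(-23\right)^{2}}{3}\right)} = \sqrt{\frac{1712289}{1049693} + \left(- \frac{4}{3} + \frac{1}{3} \cdot 529\right)} = \sqrt{\frac{1712289}{1049693} + \left(- \frac{4}{3} + \frac{529}{3}\right)} = \sqrt{\frac{1712289}{1049693} + 175} = \sqrt{\frac{185408564}{1049693}} = \frac{2 \sqrt{48655517942713}}{1049693}$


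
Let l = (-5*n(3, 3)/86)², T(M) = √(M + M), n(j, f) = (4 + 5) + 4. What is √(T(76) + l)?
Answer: √(4225 + 14792*√38)/86 ≈ 3.5917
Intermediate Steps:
n(j, f) = 13 (n(j, f) = 9 + 4 = 13)
T(M) = √2*√M (T(M) = √(2*M) = √2*√M)
l = 4225/7396 (l = (-5*13/86)² = (-65*1/86)² = (-65/86)² = 4225/7396 ≈ 0.57125)
√(T(76) + l) = √(√2*√76 + 4225/7396) = √(√2*(2*√19) + 4225/7396) = √(2*√38 + 4225/7396) = √(4225/7396 + 2*√38)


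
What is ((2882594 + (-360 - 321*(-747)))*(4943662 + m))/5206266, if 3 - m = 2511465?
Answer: 3796689738100/2603133 ≈ 1.4585e+6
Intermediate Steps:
m = -2511462 (m = 3 - 1*2511465 = 3 - 2511465 = -2511462)
((2882594 + (-360 - 321*(-747)))*(4943662 + m))/5206266 = ((2882594 + (-360 - 321*(-747)))*(4943662 - 2511462))/5206266 = ((2882594 + (-360 + 239787))*2432200)*(1/5206266) = ((2882594 + 239427)*2432200)*(1/5206266) = (3122021*2432200)*(1/5206266) = 7593379476200*(1/5206266) = 3796689738100/2603133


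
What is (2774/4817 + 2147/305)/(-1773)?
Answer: -11188169/2604865005 ≈ -0.0042951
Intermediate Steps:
(2774/4817 + 2147/305)/(-1773) = (2774*(1/4817) + 2147*(1/305))*(-1/1773) = (2774/4817 + 2147/305)*(-1/1773) = (11188169/1469185)*(-1/1773) = -11188169/2604865005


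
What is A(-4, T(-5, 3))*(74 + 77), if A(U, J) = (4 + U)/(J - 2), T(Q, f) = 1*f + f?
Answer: 0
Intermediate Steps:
T(Q, f) = 2*f (T(Q, f) = f + f = 2*f)
A(U, J) = (4 + U)/(-2 + J)
A(-4, T(-5, 3))*(74 + 77) = ((4 - 4)/(-2 + 2*3))*(74 + 77) = (0/(-2 + 6))*151 = (0/4)*151 = ((¼)*0)*151 = 0*151 = 0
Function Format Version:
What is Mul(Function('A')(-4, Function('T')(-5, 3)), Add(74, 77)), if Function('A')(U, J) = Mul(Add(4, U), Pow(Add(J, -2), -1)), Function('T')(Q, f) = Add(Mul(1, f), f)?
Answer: 0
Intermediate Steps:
Function('T')(Q, f) = Mul(2, f) (Function('T')(Q, f) = Add(f, f) = Mul(2, f))
Function('A')(U, J) = Mul(Pow(Add(-2, J), -1), Add(4, U)) (Function('A')(U, J) = Mul(Add(4, U), Pow(Add(-2, J), -1)) = Mul(Pow(Add(-2, J), -1), Add(4, U)))
Mul(Function('A')(-4, Function('T')(-5, 3)), Add(74, 77)) = Mul(Mul(Pow(Add(-2, Mul(2, 3)), -1), Add(4, -4)), Add(74, 77)) = Mul(Mul(Pow(Add(-2, 6), -1), 0), 151) = Mul(Mul(Pow(4, -1), 0), 151) = Mul(Mul(Rational(1, 4), 0), 151) = Mul(0, 151) = 0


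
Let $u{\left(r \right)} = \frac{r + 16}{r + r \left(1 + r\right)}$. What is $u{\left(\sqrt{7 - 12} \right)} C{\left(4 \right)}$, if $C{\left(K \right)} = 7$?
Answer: $\frac{7 \left(- 16 \sqrt{5} - 5 i\right)}{5 \left(\sqrt{5} - 2 i\right)} \approx -10.889 - 12.87 i$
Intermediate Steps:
$u{\left(r \right)} = \frac{16 + r}{r + r \left(1 + r\right)}$
$u{\left(\sqrt{7 - 12} \right)} C{\left(4 \right)} = \frac{16 + \sqrt{7 - 12}}{\sqrt{7 - 12} \left(2 + \sqrt{7 - 12}\right)} 7 = \frac{16 + \sqrt{-5}}{\sqrt{-5} \left(2 + \sqrt{-5}\right)} 7 = \frac{16 + i \sqrt{5}}{i \sqrt{5} \left(2 + i \sqrt{5}\right)} 7 = \frac{- \frac{i \sqrt{5}}{5} \left(16 + i \sqrt{5}\right)}{2 + i \sqrt{5}} \cdot 7 = - \frac{i \sqrt{5} \left(16 + i \sqrt{5}\right)}{5 \left(2 + i \sqrt{5}\right)} 7 = - \frac{7 i \sqrt{5} \left(16 + i \sqrt{5}\right)}{5 \left(2 + i \sqrt{5}\right)}$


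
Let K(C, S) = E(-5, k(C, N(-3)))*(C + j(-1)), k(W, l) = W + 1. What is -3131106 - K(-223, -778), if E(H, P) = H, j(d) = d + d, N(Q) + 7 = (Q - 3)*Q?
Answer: -3132231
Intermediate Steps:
N(Q) = -7 + Q*(-3 + Q) (N(Q) = -7 + (Q - 3)*Q = -7 + (-3 + Q)*Q = -7 + Q*(-3 + Q))
j(d) = 2*d
k(W, l) = 1 + W
K(C, S) = 10 - 5*C (K(C, S) = -5*(C + 2*(-1)) = -5*(C - 2) = -5*(-2 + C) = 10 - 5*C)
-3131106 - K(-223, -778) = -3131106 - (10 - 5*(-223)) = -3131106 - (10 + 1115) = -3131106 - 1*1125 = -3131106 - 1125 = -3132231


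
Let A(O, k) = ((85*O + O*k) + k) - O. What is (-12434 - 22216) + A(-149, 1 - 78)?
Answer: -35770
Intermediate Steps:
A(O, k) = k + 84*O + O*k (A(O, k) = (k + 85*O + O*k) - O = k + 84*O + O*k)
(-12434 - 22216) + A(-149, 1 - 78) = (-12434 - 22216) + ((1 - 78) + 84*(-149) - 149*(1 - 78)) = -34650 + (-77 - 12516 - 149*(-77)) = -34650 + (-77 - 12516 + 11473) = -34650 - 1120 = -35770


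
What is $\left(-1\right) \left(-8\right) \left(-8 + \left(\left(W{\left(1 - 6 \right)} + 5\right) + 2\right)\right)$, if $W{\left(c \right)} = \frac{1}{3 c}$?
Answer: $- \frac{128}{15} \approx -8.5333$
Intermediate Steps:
$W{\left(c \right)} = \frac{1}{3 c}$
$\left(-1\right) \left(-8\right) \left(-8 + \left(\left(W{\left(1 - 6 \right)} + 5\right) + 2\right)\right) = \left(-1\right) \left(-8\right) \left(-8 + \left(\left(\frac{1}{3 \left(1 - 6\right)} + 5\right) + 2\right)\right) = 8 \left(-8 + \left(\left(\frac{1}{3 \left(1 - 6\right)} + 5\right) + 2\right)\right) = 8 \left(-8 + \left(\left(\frac{1}{3 \left(-5\right)} + 5\right) + 2\right)\right) = 8 \left(-8 + \left(\left(\frac{1}{3} \left(- \frac{1}{5}\right) + 5\right) + 2\right)\right) = 8 \left(-8 + \left(\left(- \frac{1}{15} + 5\right) + 2\right)\right) = 8 \left(-8 + \left(\frac{74}{15} + 2\right)\right) = 8 \left(-8 + \frac{104}{15}\right) = 8 \left(- \frac{16}{15}\right) = - \frac{128}{15}$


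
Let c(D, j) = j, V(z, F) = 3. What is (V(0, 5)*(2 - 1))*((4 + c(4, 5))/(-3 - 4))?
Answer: -27/7 ≈ -3.8571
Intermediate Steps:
(V(0, 5)*(2 - 1))*((4 + c(4, 5))/(-3 - 4)) = (3*(2 - 1))*((4 + 5)/(-3 - 4)) = (3*1)*(9/(-7)) = 3*(9*(-⅐)) = 3*(-9/7) = -27/7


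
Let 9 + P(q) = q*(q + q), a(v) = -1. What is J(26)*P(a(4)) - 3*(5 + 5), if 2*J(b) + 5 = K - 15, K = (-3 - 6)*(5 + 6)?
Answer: 773/2 ≈ 386.50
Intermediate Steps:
K = -99 (K = -9*11 = -99)
P(q) = -9 + 2*q² (P(q) = -9 + q*(q + q) = -9 + q*(2*q) = -9 + 2*q²)
J(b) = -119/2 (J(b) = -5/2 + (-99 - 15)/2 = -5/2 + (½)*(-114) = -5/2 - 57 = -119/2)
J(26)*P(a(4)) - 3*(5 + 5) = -119*(-9 + 2*(-1)²)/2 - 3*(5 + 5) = -119*(-9 + 2*1)/2 - 3*10 = -119*(-9 + 2)/2 - 30 = -119/2*(-7) - 30 = 833/2 - 30 = 773/2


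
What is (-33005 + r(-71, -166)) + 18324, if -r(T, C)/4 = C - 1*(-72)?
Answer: -14305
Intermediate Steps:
r(T, C) = -288 - 4*C (r(T, C) = -4*(C - 1*(-72)) = -4*(C + 72) = -4*(72 + C) = -288 - 4*C)
(-33005 + r(-71, -166)) + 18324 = (-33005 + (-288 - 4*(-166))) + 18324 = (-33005 + (-288 + 664)) + 18324 = (-33005 + 376) + 18324 = -32629 + 18324 = -14305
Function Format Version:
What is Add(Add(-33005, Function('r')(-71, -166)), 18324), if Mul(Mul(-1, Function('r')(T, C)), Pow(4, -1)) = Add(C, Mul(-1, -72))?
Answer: -14305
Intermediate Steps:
Function('r')(T, C) = Add(-288, Mul(-4, C)) (Function('r')(T, C) = Mul(-4, Add(C, Mul(-1, -72))) = Mul(-4, Add(C, 72)) = Mul(-4, Add(72, C)) = Add(-288, Mul(-4, C)))
Add(Add(-33005, Function('r')(-71, -166)), 18324) = Add(Add(-33005, Add(-288, Mul(-4, -166))), 18324) = Add(Add(-33005, Add(-288, 664)), 18324) = Add(Add(-33005, 376), 18324) = Add(-32629, 18324) = -14305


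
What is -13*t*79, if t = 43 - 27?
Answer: -16432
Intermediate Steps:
t = 16
-13*t*79 = -13*16*79 = -208*79 = -16432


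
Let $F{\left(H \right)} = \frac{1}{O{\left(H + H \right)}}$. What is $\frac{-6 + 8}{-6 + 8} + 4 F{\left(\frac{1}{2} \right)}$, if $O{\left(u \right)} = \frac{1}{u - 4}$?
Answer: $-11$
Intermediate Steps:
$O{\left(u \right)} = \frac{1}{-4 + u}$
$F{\left(H \right)} = -4 + 2 H$ ($F{\left(H \right)} = \frac{1}{\frac{1}{-4 + \left(H + H\right)}} = \frac{1}{\frac{1}{-4 + 2 H}} = -4 + 2 H$)
$\frac{-6 + 8}{-6 + 8} + 4 F{\left(\frac{1}{2} \right)} = \frac{-6 + 8}{-6 + 8} + 4 \left(-4 + \frac{2}{2}\right) = \frac{2}{2} + 4 \left(-4 + 2 \cdot \frac{1}{2}\right) = 2 \cdot \frac{1}{2} + 4 \left(-4 + 1\right) = 1 + 4 \left(-3\right) = 1 - 12 = -11$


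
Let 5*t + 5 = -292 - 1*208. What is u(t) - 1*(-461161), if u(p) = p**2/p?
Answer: 461060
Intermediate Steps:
t = -101 (t = -1 + (-292 - 1*208)/5 = -1 + (-292 - 208)/5 = -1 + (1/5)*(-500) = -1 - 100 = -101)
u(p) = p
u(t) - 1*(-461161) = -101 - 1*(-461161) = -101 + 461161 = 461060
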